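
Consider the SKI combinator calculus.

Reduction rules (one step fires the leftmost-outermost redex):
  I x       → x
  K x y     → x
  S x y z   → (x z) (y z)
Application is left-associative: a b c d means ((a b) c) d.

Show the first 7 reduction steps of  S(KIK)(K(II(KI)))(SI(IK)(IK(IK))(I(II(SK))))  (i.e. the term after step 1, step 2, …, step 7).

Answer: after 7 steps: IK(I(II(SK)))(K(II(KI))(SI(IK)(IK(IK))(I(II(SK)))))

Reduction:
  start: S(KIK)(K(II(KI)))(SI(IK)(IK(IK))(I(II(SK))))
  [1] KIK(SI(IK)(IK(IK))(I(II(SK))))(K(II(KI))(SI(IK)(IK(IK))(I(II(SK)))))
  [2] I(SI(IK)(IK(IK))(I(II(SK))))(K(II(KI))(SI(IK)(IK(IK))(I(II(SK)))))
  [3] SI(IK)(IK(IK))(I(II(SK)))(K(II(KI))(SI(IK)(IK(IK))(I(II(SK)))))
  [4] I(IK(IK))(IK(IK(IK)))(I(II(SK)))(K(II(KI))(SI(IK)(IK(IK))(I(II(SK)))))
  [5] IK(IK)(IK(IK(IK)))(I(II(SK)))(K(II(KI))(SI(IK)(IK(IK))(I(II(SK)))))
  [6] K(IK)(IK(IK(IK)))(I(II(SK)))(K(II(KI))(SI(IK)(IK(IK))(I(II(SK)))))
  [7] IK(I(II(SK)))(K(II(KI))(SI(IK)(IK(IK))(I(II(SK)))))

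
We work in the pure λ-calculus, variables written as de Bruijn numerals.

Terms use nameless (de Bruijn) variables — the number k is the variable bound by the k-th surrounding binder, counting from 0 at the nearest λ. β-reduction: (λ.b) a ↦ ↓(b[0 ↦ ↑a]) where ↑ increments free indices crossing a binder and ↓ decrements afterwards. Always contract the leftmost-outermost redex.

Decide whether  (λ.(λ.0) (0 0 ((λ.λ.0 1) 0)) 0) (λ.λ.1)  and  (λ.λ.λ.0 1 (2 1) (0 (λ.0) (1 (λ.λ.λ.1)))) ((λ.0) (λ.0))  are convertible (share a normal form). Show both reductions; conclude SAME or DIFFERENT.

Term A:
  start: (λ.(λ.0) (0 0 ((λ.λ.0 1) 0)) 0) (λ.λ.1)
  →1  (λ.0) ((λ.λ.1) (λ.λ.1) ((λ.λ.0 1) (λ.λ.1))) (λ.λ.1)
  →2  (λ.λ.1) (λ.λ.1) ((λ.λ.0 1) (λ.λ.1)) (λ.λ.1)
  →3  (λ.λ.λ.1) ((λ.λ.0 1) (λ.λ.1)) (λ.λ.1)
  →4  (λ.λ.1) (λ.λ.1)
  →5  λ.λ.λ.1

Term B:
  start: (λ.λ.λ.0 1 (2 1) (0 (λ.0) (1 (λ.λ.λ.1)))) ((λ.0) (λ.0))
  →1  λ.λ.0 1 ((λ.0) (λ.0) 1) (0 (λ.0) (1 (λ.λ.λ.1)))
  →2  λ.λ.0 1 ((λ.0) 1) (0 (λ.0) (1 (λ.λ.λ.1)))
  →3  λ.λ.0 1 1 (0 (λ.0) (1 (λ.λ.λ.1)))

Answer: DIFFERENT — A ⇓ λ.λ.λ.1, B ⇓ λ.λ.0 1 1 (0 (λ.0) (1 (λ.λ.λ.1)))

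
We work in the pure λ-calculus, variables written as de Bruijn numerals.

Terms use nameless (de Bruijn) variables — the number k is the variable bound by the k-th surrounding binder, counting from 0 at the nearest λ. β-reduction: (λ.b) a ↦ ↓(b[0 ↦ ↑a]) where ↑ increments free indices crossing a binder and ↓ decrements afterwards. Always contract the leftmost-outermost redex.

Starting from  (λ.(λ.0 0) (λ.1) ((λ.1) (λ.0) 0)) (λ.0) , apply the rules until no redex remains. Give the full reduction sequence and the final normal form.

Answer: normal form = λ.0  (in 6 steps)

Derivation:
  start: (λ.(λ.0 0) (λ.1) ((λ.1) (λ.0) 0)) (λ.0)
  step 1: (λ.0 0) (λ.λ.0) ((λ.λ.0) (λ.0) (λ.0))
  step 2: (λ.λ.0) (λ.λ.0) ((λ.λ.0) (λ.0) (λ.0))
  step 3: (λ.0) ((λ.λ.0) (λ.0) (λ.0))
  step 4: (λ.λ.0) (λ.0) (λ.0)
  step 5: (λ.0) (λ.0)
  step 6: λ.0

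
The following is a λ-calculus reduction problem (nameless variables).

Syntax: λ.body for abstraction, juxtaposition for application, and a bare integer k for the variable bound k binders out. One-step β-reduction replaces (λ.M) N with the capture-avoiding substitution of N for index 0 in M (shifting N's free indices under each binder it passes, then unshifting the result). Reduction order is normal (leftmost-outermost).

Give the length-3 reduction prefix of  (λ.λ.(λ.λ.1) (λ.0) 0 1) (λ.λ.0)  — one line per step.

Answer: after 3 steps: λ.(λ.0) (λ.λ.0)

Derivation:
  start: (λ.λ.(λ.λ.1) (λ.0) 0 1) (λ.λ.0)
  step 1: λ.(λ.λ.1) (λ.0) 0 (λ.λ.0)
  step 2: λ.(λ.λ.0) 0 (λ.λ.0)
  step 3: λ.(λ.0) (λ.λ.0)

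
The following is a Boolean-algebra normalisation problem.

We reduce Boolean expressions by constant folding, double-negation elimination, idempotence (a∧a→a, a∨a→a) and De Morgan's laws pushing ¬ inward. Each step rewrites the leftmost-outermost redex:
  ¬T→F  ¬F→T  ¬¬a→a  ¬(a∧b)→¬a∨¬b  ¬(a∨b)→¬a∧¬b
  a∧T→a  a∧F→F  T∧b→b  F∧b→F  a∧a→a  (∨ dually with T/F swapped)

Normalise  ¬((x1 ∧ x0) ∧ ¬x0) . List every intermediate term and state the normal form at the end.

  start: ¬((x1 ∧ x0) ∧ ¬x0)
  step 1: ¬(x1 ∧ x0) ∨ ¬¬x0
  step 2: (¬x1 ∨ ¬x0) ∨ ¬¬x0
  step 3: (¬x1 ∨ ¬x0) ∨ x0

Answer: normal form = (¬x1 ∨ ¬x0) ∨ x0  (in 3 steps)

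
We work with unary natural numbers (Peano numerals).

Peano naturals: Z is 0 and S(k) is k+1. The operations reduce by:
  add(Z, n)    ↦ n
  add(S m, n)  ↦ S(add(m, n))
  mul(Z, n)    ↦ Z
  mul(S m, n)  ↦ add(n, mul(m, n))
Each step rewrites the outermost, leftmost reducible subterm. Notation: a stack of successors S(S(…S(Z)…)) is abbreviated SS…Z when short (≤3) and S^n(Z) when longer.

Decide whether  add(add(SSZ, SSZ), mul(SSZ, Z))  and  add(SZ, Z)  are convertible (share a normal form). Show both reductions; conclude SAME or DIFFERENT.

Answer: DIFFERENT — A ⇓ S^4(Z), B ⇓ SZ

Derivation:
Term A:
  start: add(add(SSZ, SSZ), mul(SSZ, Z))
  [1] add(S(add(SZ, SSZ)), mul(SSZ, Z))
  [2] S(add(add(SZ, SSZ), mul(SSZ, Z)))
  [3] S(add(S(add(Z, SSZ)), mul(SSZ, Z)))
  [4] S(S(add(add(Z, SSZ), mul(SSZ, Z))))
  [5] S(S(add(SSZ, mul(SSZ, Z))))
  [6] S(S(S(add(SZ, mul(SSZ, Z)))))
  [7] S(S(S(S(add(Z, mul(SSZ, Z))))))
  [8] S(S(S(S(mul(SSZ, Z)))))
  [9] S(S(S(S(add(Z, mul(SZ, Z))))))
  [10] S(S(S(S(mul(SZ, Z)))))
  [11] S(S(S(S(add(Z, mul(Z, Z))))))
  [12] S(S(S(S(mul(Z, Z)))))
  [13] S^4(Z)

Term B:
  start: add(SZ, Z)
  [1] S(add(Z, Z))
  [2] SZ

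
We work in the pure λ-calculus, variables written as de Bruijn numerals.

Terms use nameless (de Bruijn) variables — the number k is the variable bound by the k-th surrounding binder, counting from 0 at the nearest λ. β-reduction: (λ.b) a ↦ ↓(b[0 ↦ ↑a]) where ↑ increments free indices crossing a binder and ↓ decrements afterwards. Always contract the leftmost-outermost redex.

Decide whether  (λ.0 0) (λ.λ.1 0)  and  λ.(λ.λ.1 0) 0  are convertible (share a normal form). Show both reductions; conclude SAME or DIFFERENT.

Answer: SAME — A ⇓ λ.λ.1 0, B ⇓ λ.λ.1 0

Working:
Term A:
  start: (λ.0 0) (λ.λ.1 0)
  →1  (λ.λ.1 0) (λ.λ.1 0)
  →2  λ.(λ.λ.1 0) 0
  →3  λ.λ.1 0

Term B:
  start: λ.(λ.λ.1 0) 0
  →1  λ.λ.1 0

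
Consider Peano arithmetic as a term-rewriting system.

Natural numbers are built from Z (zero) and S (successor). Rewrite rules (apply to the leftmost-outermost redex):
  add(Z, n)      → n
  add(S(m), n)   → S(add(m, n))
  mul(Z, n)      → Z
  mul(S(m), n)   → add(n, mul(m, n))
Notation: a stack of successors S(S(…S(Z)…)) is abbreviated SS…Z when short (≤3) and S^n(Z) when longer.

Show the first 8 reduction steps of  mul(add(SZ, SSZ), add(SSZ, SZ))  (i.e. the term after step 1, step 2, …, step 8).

Answer: after 8 steps: S(S(S(add(Z, mul(add(Z, SSZ), add(SSZ, SZ))))))

Reduction:
  start: mul(add(SZ, SSZ), add(SSZ, SZ))
  step 1: mul(S(add(Z, SSZ)), add(SSZ, SZ))
  step 2: add(add(SSZ, SZ), mul(add(Z, SSZ), add(SSZ, SZ)))
  step 3: add(S(add(SZ, SZ)), mul(add(Z, SSZ), add(SSZ, SZ)))
  step 4: S(add(add(SZ, SZ), mul(add(Z, SSZ), add(SSZ, SZ))))
  step 5: S(add(S(add(Z, SZ)), mul(add(Z, SSZ), add(SSZ, SZ))))
  step 6: S(S(add(add(Z, SZ), mul(add(Z, SSZ), add(SSZ, SZ)))))
  step 7: S(S(add(SZ, mul(add(Z, SSZ), add(SSZ, SZ)))))
  step 8: S(S(S(add(Z, mul(add(Z, SSZ), add(SSZ, SZ))))))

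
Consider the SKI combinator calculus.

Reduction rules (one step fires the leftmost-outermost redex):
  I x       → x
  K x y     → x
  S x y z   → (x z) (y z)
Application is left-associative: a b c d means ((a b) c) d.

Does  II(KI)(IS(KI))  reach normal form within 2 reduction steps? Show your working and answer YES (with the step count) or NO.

  start: II(KI)(IS(KI))
  step 1: I(KI)(IS(KI))
  step 2: KI(IS(KI))

Answer: NO — after 2 steps the term is KI(IS(KI)), not yet normal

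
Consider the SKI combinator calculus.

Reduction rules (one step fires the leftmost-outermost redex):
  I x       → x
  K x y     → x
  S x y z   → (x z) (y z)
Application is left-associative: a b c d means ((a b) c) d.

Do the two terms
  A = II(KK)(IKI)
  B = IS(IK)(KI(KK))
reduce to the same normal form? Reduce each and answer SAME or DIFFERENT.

Term A:
  start: II(KK)(IKI)
  →1  I(KK)(IKI)
  →2  KK(IKI)
  →3  K

Term B:
  start: IS(IK)(KI(KK))
  →1  S(IK)(KI(KK))
  →2  SK(KI(KK))
  →3  SKI

Answer: DIFFERENT — A ⇓ K, B ⇓ SKI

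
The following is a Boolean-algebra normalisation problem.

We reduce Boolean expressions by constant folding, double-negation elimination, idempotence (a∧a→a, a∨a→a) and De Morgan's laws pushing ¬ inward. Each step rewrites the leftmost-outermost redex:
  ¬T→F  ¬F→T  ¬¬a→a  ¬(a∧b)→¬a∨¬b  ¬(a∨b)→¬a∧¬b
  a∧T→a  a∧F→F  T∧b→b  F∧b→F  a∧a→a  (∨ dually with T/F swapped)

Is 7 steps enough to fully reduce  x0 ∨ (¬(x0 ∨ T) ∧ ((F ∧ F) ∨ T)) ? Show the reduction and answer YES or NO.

  start: x0 ∨ (¬(x0 ∨ T) ∧ ((F ∧ F) ∨ T))
  step 1: x0 ∨ ((¬x0 ∧ ¬T) ∧ ((F ∧ F) ∨ T))
  step 2: x0 ∨ ((¬x0 ∧ F) ∧ ((F ∧ F) ∨ T))
  step 3: x0 ∨ (F ∧ ((F ∧ F) ∨ T))
  step 4: x0 ∨ F
  step 5: x0

Answer: YES — reaches normal form x0 in 5 ≤ 7 steps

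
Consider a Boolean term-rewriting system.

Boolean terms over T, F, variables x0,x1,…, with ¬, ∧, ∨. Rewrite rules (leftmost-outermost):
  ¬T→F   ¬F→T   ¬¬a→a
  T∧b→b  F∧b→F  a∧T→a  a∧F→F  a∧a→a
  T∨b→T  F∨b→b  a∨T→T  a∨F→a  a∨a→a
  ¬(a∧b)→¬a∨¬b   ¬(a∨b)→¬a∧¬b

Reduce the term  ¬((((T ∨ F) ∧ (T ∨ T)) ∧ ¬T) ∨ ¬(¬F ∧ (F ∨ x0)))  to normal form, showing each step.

Answer: normal form = x0  (in 17 steps)

Derivation:
  start: ¬((((T ∨ F) ∧ (T ∨ T)) ∧ ¬T) ∨ ¬(¬F ∧ (F ∨ x0)))
  step 1: ¬(((T ∨ F) ∧ (T ∨ T)) ∧ ¬T) ∧ ¬¬(¬F ∧ (F ∨ x0))
  step 2: (¬((T ∨ F) ∧ (T ∨ T)) ∨ ¬¬T) ∧ ¬¬(¬F ∧ (F ∨ x0))
  step 3: ((¬(T ∨ F) ∨ ¬(T ∨ T)) ∨ ¬¬T) ∧ ¬¬(¬F ∧ (F ∨ x0))
  step 4: (((¬T ∧ ¬F) ∨ ¬(T ∨ T)) ∨ ¬¬T) ∧ ¬¬(¬F ∧ (F ∨ x0))
  step 5: (((F ∧ ¬F) ∨ ¬(T ∨ T)) ∨ ¬¬T) ∧ ¬¬(¬F ∧ (F ∨ x0))
  step 6: ((F ∨ ¬(T ∨ T)) ∨ ¬¬T) ∧ ¬¬(¬F ∧ (F ∨ x0))
  step 7: (¬(T ∨ T) ∨ ¬¬T) ∧ ¬¬(¬F ∧ (F ∨ x0))
  step 8: ((¬T ∧ ¬T) ∨ ¬¬T) ∧ ¬¬(¬F ∧ (F ∨ x0))
  step 9: (¬T ∨ ¬¬T) ∧ ¬¬(¬F ∧ (F ∨ x0))
  step 10: (F ∨ ¬¬T) ∧ ¬¬(¬F ∧ (F ∨ x0))
  step 11: ¬¬T ∧ ¬¬(¬F ∧ (F ∨ x0))
  step 12: T ∧ ¬¬(¬F ∧ (F ∨ x0))
  step 13: ¬¬(¬F ∧ (F ∨ x0))
  step 14: ¬F ∧ (F ∨ x0)
  step 15: T ∧ (F ∨ x0)
  step 16: F ∨ x0
  step 17: x0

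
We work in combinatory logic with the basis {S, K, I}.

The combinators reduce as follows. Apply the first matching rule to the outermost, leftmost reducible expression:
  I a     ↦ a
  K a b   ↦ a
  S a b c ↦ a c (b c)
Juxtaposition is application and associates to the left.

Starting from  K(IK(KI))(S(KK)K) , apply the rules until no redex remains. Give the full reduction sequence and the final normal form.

Answer: normal form = K(KI)  (in 2 steps)

Derivation:
  start: K(IK(KI))(S(KK)K)
  [1] IK(KI)
  [2] K(KI)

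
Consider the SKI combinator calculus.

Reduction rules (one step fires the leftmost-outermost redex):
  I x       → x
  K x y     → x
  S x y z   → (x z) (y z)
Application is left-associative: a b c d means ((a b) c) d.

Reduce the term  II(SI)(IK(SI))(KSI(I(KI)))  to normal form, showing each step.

Answer: normal form = S(KI)(SI)  (in 8 steps)

Reduction:
  start: II(SI)(IK(SI))(KSI(I(KI)))
  →1  I(SI)(IK(SI))(KSI(I(KI)))
  →2  SI(IK(SI))(KSI(I(KI)))
  →3  I(KSI(I(KI)))(IK(SI)(KSI(I(KI))))
  →4  KSI(I(KI))(IK(SI)(KSI(I(KI))))
  →5  S(I(KI))(IK(SI)(KSI(I(KI))))
  →6  S(KI)(IK(SI)(KSI(I(KI))))
  →7  S(KI)(K(SI)(KSI(I(KI))))
  →8  S(KI)(SI)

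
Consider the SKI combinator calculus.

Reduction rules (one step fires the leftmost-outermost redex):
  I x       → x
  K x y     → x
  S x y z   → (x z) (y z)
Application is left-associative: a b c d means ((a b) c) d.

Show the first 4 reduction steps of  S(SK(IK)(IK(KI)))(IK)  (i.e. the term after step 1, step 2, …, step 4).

Answer: after 4 steps: S(K(KI))K

Working:
  start: S(SK(IK)(IK(KI)))(IK)
  →1  S(K(IK(KI))(IK(IK(KI))))(IK)
  →2  S(IK(KI))(IK)
  →3  S(K(KI))(IK)
  →4  S(K(KI))K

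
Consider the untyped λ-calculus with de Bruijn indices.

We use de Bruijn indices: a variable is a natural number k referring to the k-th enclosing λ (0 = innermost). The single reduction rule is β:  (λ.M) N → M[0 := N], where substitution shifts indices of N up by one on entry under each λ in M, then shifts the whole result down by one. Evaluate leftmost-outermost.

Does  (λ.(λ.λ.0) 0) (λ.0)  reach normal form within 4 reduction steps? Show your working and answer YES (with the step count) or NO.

  start: (λ.(λ.λ.0) 0) (λ.0)
  →1  (λ.λ.0) (λ.0)
  →2  λ.0

Answer: YES — reaches normal form λ.0 in 2 ≤ 4 steps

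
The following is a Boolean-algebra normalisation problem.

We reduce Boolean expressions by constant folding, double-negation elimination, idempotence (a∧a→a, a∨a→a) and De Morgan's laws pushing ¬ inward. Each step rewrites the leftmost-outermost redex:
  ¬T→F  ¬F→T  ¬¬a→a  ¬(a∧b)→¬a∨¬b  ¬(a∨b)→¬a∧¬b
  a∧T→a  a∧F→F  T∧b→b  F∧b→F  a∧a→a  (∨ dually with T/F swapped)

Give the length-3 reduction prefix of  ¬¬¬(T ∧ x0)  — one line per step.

Answer: after 3 steps: F ∨ ¬x0

Reduction:
  start: ¬¬¬(T ∧ x0)
  →1  ¬(T ∧ x0)
  →2  ¬T ∨ ¬x0
  →3  F ∨ ¬x0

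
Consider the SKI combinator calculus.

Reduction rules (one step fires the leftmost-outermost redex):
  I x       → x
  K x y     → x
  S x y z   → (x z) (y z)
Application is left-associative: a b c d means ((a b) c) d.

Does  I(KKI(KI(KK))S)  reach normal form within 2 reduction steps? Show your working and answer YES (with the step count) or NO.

  start: I(KKI(KI(KK))S)
  step 1: KKI(KI(KK))S
  step 2: K(KI(KK))S

Answer: NO — after 2 steps the term is K(KI(KK))S, not yet normal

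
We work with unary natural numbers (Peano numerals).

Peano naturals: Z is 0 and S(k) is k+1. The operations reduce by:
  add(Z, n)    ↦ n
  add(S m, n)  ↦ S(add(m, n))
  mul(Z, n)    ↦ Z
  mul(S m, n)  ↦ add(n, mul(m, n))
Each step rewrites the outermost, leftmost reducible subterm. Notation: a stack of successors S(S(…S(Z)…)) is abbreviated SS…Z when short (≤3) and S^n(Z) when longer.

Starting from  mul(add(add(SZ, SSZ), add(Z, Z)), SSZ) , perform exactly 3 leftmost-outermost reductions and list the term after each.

  start: mul(add(add(SZ, SSZ), add(Z, Z)), SSZ)
  →1  mul(add(S(add(Z, SSZ)), add(Z, Z)), SSZ)
  →2  mul(S(add(add(Z, SSZ), add(Z, Z))), SSZ)
  →3  add(SSZ, mul(add(add(Z, SSZ), add(Z, Z)), SSZ))

Answer: after 3 steps: add(SSZ, mul(add(add(Z, SSZ), add(Z, Z)), SSZ))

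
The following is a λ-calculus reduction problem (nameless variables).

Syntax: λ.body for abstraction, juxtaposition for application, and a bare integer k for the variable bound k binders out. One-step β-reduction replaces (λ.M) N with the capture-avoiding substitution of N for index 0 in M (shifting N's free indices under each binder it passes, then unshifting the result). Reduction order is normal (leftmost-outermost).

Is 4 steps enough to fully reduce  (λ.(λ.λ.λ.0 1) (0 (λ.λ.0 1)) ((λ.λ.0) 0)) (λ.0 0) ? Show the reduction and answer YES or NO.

Answer: YES — reaches normal form λ.0 (λ.0) in 4 ≤ 4 steps

Working:
  start: (λ.(λ.λ.λ.0 1) (0 (λ.λ.0 1)) ((λ.λ.0) 0)) (λ.0 0)
  step 1: (λ.λ.λ.0 1) ((λ.0 0) (λ.λ.0 1)) ((λ.λ.0) (λ.0 0))
  step 2: (λ.λ.0 1) ((λ.λ.0) (λ.0 0))
  step 3: λ.0 ((λ.λ.0) (λ.0 0))
  step 4: λ.0 (λ.0)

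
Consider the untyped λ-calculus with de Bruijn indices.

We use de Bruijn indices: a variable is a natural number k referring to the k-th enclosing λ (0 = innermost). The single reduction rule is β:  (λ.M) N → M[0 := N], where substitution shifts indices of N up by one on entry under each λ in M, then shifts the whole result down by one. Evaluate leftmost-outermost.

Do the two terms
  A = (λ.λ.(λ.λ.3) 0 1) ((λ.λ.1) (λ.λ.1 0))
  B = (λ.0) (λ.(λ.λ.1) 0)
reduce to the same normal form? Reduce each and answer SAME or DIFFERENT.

Answer: DIFFERENT — A ⇓ λ.λ.λ.λ.1 0, B ⇓ λ.λ.1

Reduction:
Term A:
  start: (λ.λ.(λ.λ.3) 0 1) ((λ.λ.1) (λ.λ.1 0))
  [1] λ.(λ.λ.(λ.λ.1) (λ.λ.1 0)) 0 ((λ.λ.1) (λ.λ.1 0))
  [2] λ.(λ.(λ.λ.1) (λ.λ.1 0)) ((λ.λ.1) (λ.λ.1 0))
  [3] λ.(λ.λ.1) (λ.λ.1 0)
  [4] λ.λ.λ.λ.1 0

Term B:
  start: (λ.0) (λ.(λ.λ.1) 0)
  [1] λ.(λ.λ.1) 0
  [2] λ.λ.1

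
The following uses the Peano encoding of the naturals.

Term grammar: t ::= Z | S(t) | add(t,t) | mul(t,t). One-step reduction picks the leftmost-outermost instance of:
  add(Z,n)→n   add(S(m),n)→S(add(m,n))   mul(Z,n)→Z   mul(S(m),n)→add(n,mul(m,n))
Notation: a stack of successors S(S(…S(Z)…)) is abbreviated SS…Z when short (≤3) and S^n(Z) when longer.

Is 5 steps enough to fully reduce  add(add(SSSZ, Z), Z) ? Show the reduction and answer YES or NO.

Answer: NO — after 5 steps the term is S(S(add(S(add(Z, Z)), Z))), not yet normal

Derivation:
  start: add(add(SSSZ, Z), Z)
  [1] add(S(add(SSZ, Z)), Z)
  [2] S(add(add(SSZ, Z), Z))
  [3] S(add(S(add(SZ, Z)), Z))
  [4] S(S(add(add(SZ, Z), Z)))
  [5] S(S(add(S(add(Z, Z)), Z)))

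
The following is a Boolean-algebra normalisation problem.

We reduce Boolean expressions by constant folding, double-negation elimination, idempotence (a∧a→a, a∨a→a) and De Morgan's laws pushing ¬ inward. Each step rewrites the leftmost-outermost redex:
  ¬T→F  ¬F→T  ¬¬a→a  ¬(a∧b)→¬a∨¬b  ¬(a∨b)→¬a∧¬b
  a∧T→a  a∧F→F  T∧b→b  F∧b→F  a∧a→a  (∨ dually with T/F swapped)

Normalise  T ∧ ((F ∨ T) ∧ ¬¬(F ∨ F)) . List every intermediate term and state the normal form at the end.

  start: T ∧ ((F ∨ T) ∧ ¬¬(F ∨ F))
  [1] (F ∨ T) ∧ ¬¬(F ∨ F)
  [2] T ∧ ¬¬(F ∨ F)
  [3] ¬¬(F ∨ F)
  [4] F ∨ F
  [5] F

Answer: normal form = F  (in 5 steps)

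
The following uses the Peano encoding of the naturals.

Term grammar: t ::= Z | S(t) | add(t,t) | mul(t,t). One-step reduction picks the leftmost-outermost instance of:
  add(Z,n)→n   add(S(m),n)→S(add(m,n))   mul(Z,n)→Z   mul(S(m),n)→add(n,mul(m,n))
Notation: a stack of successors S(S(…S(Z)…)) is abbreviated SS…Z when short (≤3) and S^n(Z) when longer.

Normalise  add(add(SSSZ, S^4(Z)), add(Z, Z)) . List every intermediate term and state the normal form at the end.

  start: add(add(SSSZ, S^4(Z)), add(Z, Z))
  →1  add(S(add(SSZ, S^4(Z))), add(Z, Z))
  →2  S(add(add(SSZ, S^4(Z)), add(Z, Z)))
  →3  S(add(S(add(SZ, S^4(Z))), add(Z, Z)))
  →4  S(S(add(add(SZ, S^4(Z)), add(Z, Z))))
  →5  S(S(add(S(add(Z, S^4(Z))), add(Z, Z))))
  →6  S(S(S(add(add(Z, S^4(Z)), add(Z, Z)))))
  →7  S(S(S(add(S^4(Z), add(Z, Z)))))
  →8  S(S(S(S(add(SSSZ, add(Z, Z))))))
  →9  S(S(S(S(S(add(SSZ, add(Z, Z)))))))
  →10  S(S(S(S(S(S(add(SZ, add(Z, Z))))))))
  →11  S(S(S(S(S(S(S(add(Z, add(Z, Z)))))))))
  →12  S(S(S(S(S(S(S(add(Z, Z))))))))
  →13  S^7(Z)

Answer: normal form = S^7(Z)  (in 13 steps)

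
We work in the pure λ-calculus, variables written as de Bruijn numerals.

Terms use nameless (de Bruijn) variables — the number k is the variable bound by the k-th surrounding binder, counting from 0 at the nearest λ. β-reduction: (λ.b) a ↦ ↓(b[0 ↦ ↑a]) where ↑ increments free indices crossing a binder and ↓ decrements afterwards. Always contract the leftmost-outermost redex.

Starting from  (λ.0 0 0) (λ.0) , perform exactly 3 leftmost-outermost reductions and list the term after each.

Answer: after 3 steps: λ.0

Working:
  start: (λ.0 0 0) (λ.0)
  →1  (λ.0) (λ.0) (λ.0)
  →2  (λ.0) (λ.0)
  →3  λ.0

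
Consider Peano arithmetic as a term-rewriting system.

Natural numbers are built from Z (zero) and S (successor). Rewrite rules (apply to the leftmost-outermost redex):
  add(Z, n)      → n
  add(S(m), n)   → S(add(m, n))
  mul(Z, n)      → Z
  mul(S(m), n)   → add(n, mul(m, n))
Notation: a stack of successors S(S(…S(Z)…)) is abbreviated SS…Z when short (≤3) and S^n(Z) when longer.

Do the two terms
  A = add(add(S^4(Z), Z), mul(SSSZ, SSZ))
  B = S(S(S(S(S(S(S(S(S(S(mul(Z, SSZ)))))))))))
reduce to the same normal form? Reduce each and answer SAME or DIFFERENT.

Term A:
  start: add(add(S^4(Z), Z), mul(SSSZ, SSZ))
  [1] add(S(add(SSSZ, Z)), mul(SSSZ, SSZ))
  [2] S(add(add(SSSZ, Z), mul(SSSZ, SSZ)))
  [3] S(add(S(add(SSZ, Z)), mul(SSSZ, SSZ)))
  [4] S(S(add(add(SSZ, Z), mul(SSSZ, SSZ))))
  [5] S(S(add(S(add(SZ, Z)), mul(SSSZ, SSZ))))
  [6] S(S(S(add(add(SZ, Z), mul(SSSZ, SSZ)))))
  [7] S(S(S(add(S(add(Z, Z)), mul(SSSZ, SSZ)))))
  [8] S(S(S(S(add(add(Z, Z), mul(SSSZ, SSZ))))))
  [9] S(S(S(S(add(Z, mul(SSSZ, SSZ))))))
  [10] S(S(S(S(mul(SSSZ, SSZ)))))
  [11] S(S(S(S(add(SSZ, mul(SSZ, SSZ))))))
  [12] S(S(S(S(S(add(SZ, mul(SSZ, SSZ)))))))
  [13] S(S(S(S(S(S(add(Z, mul(SSZ, SSZ))))))))
  [14] S(S(S(S(S(S(mul(SSZ, SSZ)))))))
  [15] S(S(S(S(S(S(add(SSZ, mul(SZ, SSZ))))))))
  [16] S(S(S(S(S(S(S(add(SZ, mul(SZ, SSZ)))))))))
  [17] S(S(S(S(S(S(S(S(add(Z, mul(SZ, SSZ))))))))))
  [18] S(S(S(S(S(S(S(S(mul(SZ, SSZ)))))))))
  [19] S(S(S(S(S(S(S(S(add(SSZ, mul(Z, SSZ))))))))))
  [20] S(S(S(S(S(S(S(S(S(add(SZ, mul(Z, SSZ)))))))))))
  [21] S(S(S(S(S(S(S(S(S(S(add(Z, mul(Z, SSZ))))))))))))
  [22] S(S(S(S(S(S(S(S(S(S(mul(Z, SSZ)))))))))))
  [23] S^10(Z)

Term B:
  start: S(S(S(S(S(S(S(S(S(S(mul(Z, SSZ)))))))))))
  [1] S^10(Z)

Answer: SAME — A ⇓ S^10(Z), B ⇓ S^10(Z)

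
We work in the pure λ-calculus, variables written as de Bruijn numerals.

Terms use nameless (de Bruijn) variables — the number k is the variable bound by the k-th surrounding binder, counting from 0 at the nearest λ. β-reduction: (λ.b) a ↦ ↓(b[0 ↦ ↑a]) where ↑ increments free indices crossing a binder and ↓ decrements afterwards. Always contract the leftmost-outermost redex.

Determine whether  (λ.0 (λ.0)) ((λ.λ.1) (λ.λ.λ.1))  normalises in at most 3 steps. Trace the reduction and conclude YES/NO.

Answer: YES — reaches normal form λ.λ.λ.1 in 3 ≤ 3 steps

Working:
  start: (λ.0 (λ.0)) ((λ.λ.1) (λ.λ.λ.1))
  [1] (λ.λ.1) (λ.λ.λ.1) (λ.0)
  [2] (λ.λ.λ.λ.1) (λ.0)
  [3] λ.λ.λ.1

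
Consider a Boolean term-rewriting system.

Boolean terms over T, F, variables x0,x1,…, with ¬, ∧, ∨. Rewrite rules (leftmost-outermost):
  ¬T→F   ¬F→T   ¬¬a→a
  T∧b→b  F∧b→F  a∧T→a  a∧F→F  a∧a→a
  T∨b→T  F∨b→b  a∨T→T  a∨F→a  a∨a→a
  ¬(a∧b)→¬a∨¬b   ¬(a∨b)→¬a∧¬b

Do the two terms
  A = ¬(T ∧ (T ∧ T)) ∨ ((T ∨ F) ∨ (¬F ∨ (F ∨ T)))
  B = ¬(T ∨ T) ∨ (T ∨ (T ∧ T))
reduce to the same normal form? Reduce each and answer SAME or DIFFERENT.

Answer: SAME — A ⇓ T, B ⇓ T

Derivation:
Term A:
  start: ¬(T ∧ (T ∧ T)) ∨ ((T ∨ F) ∨ (¬F ∨ (F ∨ T)))
  step 1: (¬T ∨ ¬(T ∧ T)) ∨ ((T ∨ F) ∨ (¬F ∨ (F ∨ T)))
  step 2: (F ∨ ¬(T ∧ T)) ∨ ((T ∨ F) ∨ (¬F ∨ (F ∨ T)))
  step 3: ¬(T ∧ T) ∨ ((T ∨ F) ∨ (¬F ∨ (F ∨ T)))
  step 4: (¬T ∨ ¬T) ∨ ((T ∨ F) ∨ (¬F ∨ (F ∨ T)))
  step 5: ¬T ∨ ((T ∨ F) ∨ (¬F ∨ (F ∨ T)))
  step 6: F ∨ ((T ∨ F) ∨ (¬F ∨ (F ∨ T)))
  step 7: (T ∨ F) ∨ (¬F ∨ (F ∨ T))
  step 8: T ∨ (¬F ∨ (F ∨ T))
  step 9: T

Term B:
  start: ¬(T ∨ T) ∨ (T ∨ (T ∧ T))
  step 1: (¬T ∧ ¬T) ∨ (T ∨ (T ∧ T))
  step 2: ¬T ∨ (T ∨ (T ∧ T))
  step 3: F ∨ (T ∨ (T ∧ T))
  step 4: T ∨ (T ∧ T)
  step 5: T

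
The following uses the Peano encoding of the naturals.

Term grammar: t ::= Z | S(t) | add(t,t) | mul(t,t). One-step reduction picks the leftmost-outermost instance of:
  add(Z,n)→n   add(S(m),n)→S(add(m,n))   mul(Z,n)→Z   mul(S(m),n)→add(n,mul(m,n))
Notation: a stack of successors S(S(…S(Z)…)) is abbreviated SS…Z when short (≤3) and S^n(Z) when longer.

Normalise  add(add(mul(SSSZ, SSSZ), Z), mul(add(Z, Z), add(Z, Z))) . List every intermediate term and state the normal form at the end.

  start: add(add(mul(SSSZ, SSSZ), Z), mul(add(Z, Z), add(Z, Z)))
  →1  add(add(add(SSSZ, mul(SSZ, SSSZ)), Z), mul(add(Z, Z), add(Z, Z)))
  →2  add(add(S(add(SSZ, mul(SSZ, SSSZ))), Z), mul(add(Z, Z), add(Z, Z)))
  →3  add(S(add(add(SSZ, mul(SSZ, SSSZ)), Z)), mul(add(Z, Z), add(Z, Z)))
  →4  S(add(add(add(SSZ, mul(SSZ, SSSZ)), Z), mul(add(Z, Z), add(Z, Z))))
  →5  S(add(add(S(add(SZ, mul(SSZ, SSSZ))), Z), mul(add(Z, Z), add(Z, Z))))
  →6  S(add(S(add(add(SZ, mul(SSZ, SSSZ)), Z)), mul(add(Z, Z), add(Z, Z))))
  →7  S(S(add(add(add(SZ, mul(SSZ, SSSZ)), Z), mul(add(Z, Z), add(Z, Z)))))
  →8  S(S(add(add(S(add(Z, mul(SSZ, SSSZ))), Z), mul(add(Z, Z), add(Z, Z)))))
  →9  S(S(add(S(add(add(Z, mul(SSZ, SSSZ)), Z)), mul(add(Z, Z), add(Z, Z)))))
  →10  S(S(S(add(add(add(Z, mul(SSZ, SSSZ)), Z), mul(add(Z, Z), add(Z, Z))))))
  →11  S(S(S(add(add(mul(SSZ, SSSZ), Z), mul(add(Z, Z), add(Z, Z))))))
  →12  S(S(S(add(add(add(SSSZ, mul(SZ, SSSZ)), Z), mul(add(Z, Z), add(Z, Z))))))
  →13  S(S(S(add(add(S(add(SSZ, mul(SZ, SSSZ))), Z), mul(add(Z, Z), add(Z, Z))))))
  →14  S(S(S(add(S(add(add(SSZ, mul(SZ, SSSZ)), Z)), mul(add(Z, Z), add(Z, Z))))))
  →15  S(S(S(S(add(add(add(SSZ, mul(SZ, SSSZ)), Z), mul(add(Z, Z), add(Z, Z)))))))
  →16  S(S(S(S(add(add(S(add(SZ, mul(SZ, SSSZ))), Z), mul(add(Z, Z), add(Z, Z)))))))
  →17  S(S(S(S(add(S(add(add(SZ, mul(SZ, SSSZ)), Z)), mul(add(Z, Z), add(Z, Z)))))))
  →18  S(S(S(S(S(add(add(add(SZ, mul(SZ, SSSZ)), Z), mul(add(Z, Z), add(Z, Z))))))))
  →19  S(S(S(S(S(add(add(S(add(Z, mul(SZ, SSSZ))), Z), mul(add(Z, Z), add(Z, Z))))))))
  →20  S(S(S(S(S(add(S(add(add(Z, mul(SZ, SSSZ)), Z)), mul(add(Z, Z), add(Z, Z))))))))
  →21  S(S(S(S(S(S(add(add(add(Z, mul(SZ, SSSZ)), Z), mul(add(Z, Z), add(Z, Z)))))))))
  →22  S(S(S(S(S(S(add(add(mul(SZ, SSSZ), Z), mul(add(Z, Z), add(Z, Z)))))))))
  →23  S(S(S(S(S(S(add(add(add(SSSZ, mul(Z, SSSZ)), Z), mul(add(Z, Z), add(Z, Z)))))))))
  →24  S(S(S(S(S(S(add(add(S(add(SSZ, mul(Z, SSSZ))), Z), mul(add(Z, Z), add(Z, Z)))))))))
  →25  S(S(S(S(S(S(add(S(add(add(SSZ, mul(Z, SSSZ)), Z)), mul(add(Z, Z), add(Z, Z)))))))))
  →26  S(S(S(S(S(S(S(add(add(add(SSZ, mul(Z, SSSZ)), Z), mul(add(Z, Z), add(Z, Z))))))))))
  →27  S(S(S(S(S(S(S(add(add(S(add(SZ, mul(Z, SSSZ))), Z), mul(add(Z, Z), add(Z, Z))))))))))
  →28  S(S(S(S(S(S(S(add(S(add(add(SZ, mul(Z, SSSZ)), Z)), mul(add(Z, Z), add(Z, Z))))))))))
  →29  S(S(S(S(S(S(S(S(add(add(add(SZ, mul(Z, SSSZ)), Z), mul(add(Z, Z), add(Z, Z)))))))))))
  →30  S(S(S(S(S(S(S(S(add(add(S(add(Z, mul(Z, SSSZ))), Z), mul(add(Z, Z), add(Z, Z)))))))))))
  →31  S(S(S(S(S(S(S(S(add(S(add(add(Z, mul(Z, SSSZ)), Z)), mul(add(Z, Z), add(Z, Z)))))))))))
  →32  S(S(S(S(S(S(S(S(S(add(add(add(Z, mul(Z, SSSZ)), Z), mul(add(Z, Z), add(Z, Z))))))))))))
  →33  S(S(S(S(S(S(S(S(S(add(add(mul(Z, SSSZ), Z), mul(add(Z, Z), add(Z, Z))))))))))))
  →34  S(S(S(S(S(S(S(S(S(add(add(Z, Z), mul(add(Z, Z), add(Z, Z))))))))))))
  →35  S(S(S(S(S(S(S(S(S(add(Z, mul(add(Z, Z), add(Z, Z))))))))))))
  →36  S(S(S(S(S(S(S(S(S(mul(add(Z, Z), add(Z, Z)))))))))))
  →37  S(S(S(S(S(S(S(S(S(mul(Z, add(Z, Z)))))))))))
  →38  S^9(Z)

Answer: normal form = S^9(Z)  (in 38 steps)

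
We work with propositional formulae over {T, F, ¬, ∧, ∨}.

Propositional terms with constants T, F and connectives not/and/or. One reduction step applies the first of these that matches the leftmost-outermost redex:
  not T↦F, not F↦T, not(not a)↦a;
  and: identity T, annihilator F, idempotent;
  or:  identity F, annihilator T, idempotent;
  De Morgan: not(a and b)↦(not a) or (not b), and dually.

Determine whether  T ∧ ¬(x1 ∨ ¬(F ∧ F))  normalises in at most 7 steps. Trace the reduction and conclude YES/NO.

Answer: YES — reaches normal form F in 5 ≤ 7 steps

Working:
  start: T ∧ ¬(x1 ∨ ¬(F ∧ F))
  →1  ¬(x1 ∨ ¬(F ∧ F))
  →2  ¬x1 ∧ ¬¬(F ∧ F)
  →3  ¬x1 ∧ (F ∧ F)
  →4  ¬x1 ∧ F
  →5  F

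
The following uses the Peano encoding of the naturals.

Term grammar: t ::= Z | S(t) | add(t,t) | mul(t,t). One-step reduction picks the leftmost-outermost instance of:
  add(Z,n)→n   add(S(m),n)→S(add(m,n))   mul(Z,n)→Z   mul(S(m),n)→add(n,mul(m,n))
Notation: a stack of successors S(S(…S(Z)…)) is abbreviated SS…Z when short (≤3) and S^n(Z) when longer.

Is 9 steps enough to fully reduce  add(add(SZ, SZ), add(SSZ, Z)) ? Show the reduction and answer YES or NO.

Answer: YES — reaches normal form S^4(Z) in 8 ≤ 9 steps

Derivation:
  start: add(add(SZ, SZ), add(SSZ, Z))
  →1  add(S(add(Z, SZ)), add(SSZ, Z))
  →2  S(add(add(Z, SZ), add(SSZ, Z)))
  →3  S(add(SZ, add(SSZ, Z)))
  →4  S(S(add(Z, add(SSZ, Z))))
  →5  S(S(add(SSZ, Z)))
  →6  S(S(S(add(SZ, Z))))
  →7  S(S(S(S(add(Z, Z)))))
  →8  S^4(Z)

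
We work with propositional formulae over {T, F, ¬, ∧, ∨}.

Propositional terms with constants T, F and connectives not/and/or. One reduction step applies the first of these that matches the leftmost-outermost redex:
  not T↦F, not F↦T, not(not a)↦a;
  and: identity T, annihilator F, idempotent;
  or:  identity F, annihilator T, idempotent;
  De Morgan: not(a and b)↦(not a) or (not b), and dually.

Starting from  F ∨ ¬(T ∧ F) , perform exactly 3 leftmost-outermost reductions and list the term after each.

  start: F ∨ ¬(T ∧ F)
  step 1: ¬(T ∧ F)
  step 2: ¬T ∨ ¬F
  step 3: F ∨ ¬F

Answer: after 3 steps: F ∨ ¬F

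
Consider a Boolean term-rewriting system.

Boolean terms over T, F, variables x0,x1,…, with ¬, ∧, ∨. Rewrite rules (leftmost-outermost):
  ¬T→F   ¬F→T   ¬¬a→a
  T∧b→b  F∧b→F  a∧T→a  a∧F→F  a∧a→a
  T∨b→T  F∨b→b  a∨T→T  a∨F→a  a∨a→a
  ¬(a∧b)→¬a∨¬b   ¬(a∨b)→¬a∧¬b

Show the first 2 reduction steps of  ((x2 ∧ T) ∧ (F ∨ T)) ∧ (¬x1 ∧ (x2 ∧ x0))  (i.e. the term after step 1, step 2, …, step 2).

Answer: after 2 steps: (x2 ∧ T) ∧ (¬x1 ∧ (x2 ∧ x0))

Derivation:
  start: ((x2 ∧ T) ∧ (F ∨ T)) ∧ (¬x1 ∧ (x2 ∧ x0))
  step 1: (x2 ∧ (F ∨ T)) ∧ (¬x1 ∧ (x2 ∧ x0))
  step 2: (x2 ∧ T) ∧ (¬x1 ∧ (x2 ∧ x0))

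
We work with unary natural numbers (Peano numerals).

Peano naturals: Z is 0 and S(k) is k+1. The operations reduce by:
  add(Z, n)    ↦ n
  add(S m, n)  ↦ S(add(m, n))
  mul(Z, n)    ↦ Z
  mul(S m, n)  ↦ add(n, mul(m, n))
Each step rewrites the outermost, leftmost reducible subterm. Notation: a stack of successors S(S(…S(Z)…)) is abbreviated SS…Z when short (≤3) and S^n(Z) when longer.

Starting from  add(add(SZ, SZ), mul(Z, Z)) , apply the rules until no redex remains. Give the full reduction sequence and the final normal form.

  start: add(add(SZ, SZ), mul(Z, Z))
  →1  add(S(add(Z, SZ)), mul(Z, Z))
  →2  S(add(add(Z, SZ), mul(Z, Z)))
  →3  S(add(SZ, mul(Z, Z)))
  →4  S(S(add(Z, mul(Z, Z))))
  →5  S(S(mul(Z, Z)))
  →6  SSZ

Answer: normal form = SSZ  (in 6 steps)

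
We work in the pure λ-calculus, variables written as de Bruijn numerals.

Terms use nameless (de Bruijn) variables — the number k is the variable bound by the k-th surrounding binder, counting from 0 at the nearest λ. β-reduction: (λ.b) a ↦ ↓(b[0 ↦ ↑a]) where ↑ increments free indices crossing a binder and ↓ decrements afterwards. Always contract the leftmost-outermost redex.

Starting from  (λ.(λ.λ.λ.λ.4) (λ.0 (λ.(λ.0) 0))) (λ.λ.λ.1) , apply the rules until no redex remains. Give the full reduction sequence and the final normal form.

  start: (λ.(λ.λ.λ.λ.4) (λ.0 (λ.(λ.0) 0))) (λ.λ.λ.1)
  →1  (λ.λ.λ.λ.λ.λ.λ.1) (λ.0 (λ.(λ.0) 0))
  →2  λ.λ.λ.λ.λ.λ.1

Answer: normal form = λ.λ.λ.λ.λ.λ.1  (in 2 steps)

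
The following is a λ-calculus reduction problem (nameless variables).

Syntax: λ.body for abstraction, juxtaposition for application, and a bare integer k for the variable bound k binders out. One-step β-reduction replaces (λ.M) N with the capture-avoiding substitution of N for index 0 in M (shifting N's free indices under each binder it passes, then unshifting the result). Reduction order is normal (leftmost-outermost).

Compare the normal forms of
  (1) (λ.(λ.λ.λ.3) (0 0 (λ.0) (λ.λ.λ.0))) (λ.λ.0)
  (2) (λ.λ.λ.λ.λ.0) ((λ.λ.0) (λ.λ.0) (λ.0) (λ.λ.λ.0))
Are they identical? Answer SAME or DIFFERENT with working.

Term A:
  start: (λ.(λ.λ.λ.3) (0 0 (λ.0) (λ.λ.λ.0))) (λ.λ.0)
  step 1: (λ.λ.λ.λ.λ.0) ((λ.λ.0) (λ.λ.0) (λ.0) (λ.λ.λ.0))
  step 2: λ.λ.λ.λ.0

Term B:
  start: (λ.λ.λ.λ.λ.0) ((λ.λ.0) (λ.λ.0) (λ.0) (λ.λ.λ.0))
  step 1: λ.λ.λ.λ.0

Answer: SAME — A ⇓ λ.λ.λ.λ.0, B ⇓ λ.λ.λ.λ.0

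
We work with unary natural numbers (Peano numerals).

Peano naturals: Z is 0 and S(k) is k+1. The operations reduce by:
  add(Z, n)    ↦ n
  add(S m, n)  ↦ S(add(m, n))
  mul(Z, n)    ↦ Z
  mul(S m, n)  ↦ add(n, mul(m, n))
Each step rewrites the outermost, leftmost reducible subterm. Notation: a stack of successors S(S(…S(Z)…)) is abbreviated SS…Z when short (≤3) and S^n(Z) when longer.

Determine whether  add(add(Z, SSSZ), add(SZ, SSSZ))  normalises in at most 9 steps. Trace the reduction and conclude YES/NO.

Answer: YES — reaches normal form S^7(Z) in 7 ≤ 9 steps

Derivation:
  start: add(add(Z, SSSZ), add(SZ, SSSZ))
  step 1: add(SSSZ, add(SZ, SSSZ))
  step 2: S(add(SSZ, add(SZ, SSSZ)))
  step 3: S(S(add(SZ, add(SZ, SSSZ))))
  step 4: S(S(S(add(Z, add(SZ, SSSZ)))))
  step 5: S(S(S(add(SZ, SSSZ))))
  step 6: S(S(S(S(add(Z, SSSZ)))))
  step 7: S^7(Z)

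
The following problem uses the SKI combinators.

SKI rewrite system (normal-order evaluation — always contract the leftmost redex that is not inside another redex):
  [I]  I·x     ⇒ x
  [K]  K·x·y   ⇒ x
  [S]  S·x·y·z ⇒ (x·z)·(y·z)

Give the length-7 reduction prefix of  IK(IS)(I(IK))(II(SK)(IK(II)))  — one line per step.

  start: IK(IS)(I(IK))(II(SK)(IK(II)))
  →1  K(IS)(I(IK))(II(SK)(IK(II)))
  →2  IS(II(SK)(IK(II)))
  →3  S(II(SK)(IK(II)))
  →4  S(I(SK)(IK(II)))
  →5  S(SK(IK(II)))
  →6  S(SK(K(II)))
  →7  S(SK(KI))

Answer: after 7 steps: S(SK(KI))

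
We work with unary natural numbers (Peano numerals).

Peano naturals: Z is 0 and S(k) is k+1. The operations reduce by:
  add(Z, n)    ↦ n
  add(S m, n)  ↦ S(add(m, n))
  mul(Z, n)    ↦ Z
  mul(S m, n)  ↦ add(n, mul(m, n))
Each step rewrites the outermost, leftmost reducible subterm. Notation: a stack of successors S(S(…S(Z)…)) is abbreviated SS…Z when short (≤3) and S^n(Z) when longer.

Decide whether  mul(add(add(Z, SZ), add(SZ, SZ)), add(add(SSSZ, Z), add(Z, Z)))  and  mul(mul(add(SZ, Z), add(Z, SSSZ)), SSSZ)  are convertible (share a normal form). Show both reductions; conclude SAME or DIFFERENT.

Term A:
  start: mul(add(add(Z, SZ), add(SZ, SZ)), add(add(SSSZ, Z), add(Z, Z)))
  →1  mul(add(SZ, add(SZ, SZ)), add(add(SSSZ, Z), add(Z, Z)))
  →2  mul(S(add(Z, add(SZ, SZ))), add(add(SSSZ, Z), add(Z, Z)))
  →3  add(add(add(SSSZ, Z), add(Z, Z)), mul(add(Z, add(SZ, SZ)), add(add(SSSZ, Z), add(Z, Z))))
  →4  add(add(S(add(SSZ, Z)), add(Z, Z)), mul(add(Z, add(SZ, SZ)), add(add(SSSZ, Z), add(Z, Z))))
  →5  add(S(add(add(SSZ, Z), add(Z, Z))), mul(add(Z, add(SZ, SZ)), add(add(SSSZ, Z), add(Z, Z))))
  →6  S(add(add(add(SSZ, Z), add(Z, Z)), mul(add(Z, add(SZ, SZ)), add(add(SSSZ, Z), add(Z, Z)))))
  →7  S(add(add(S(add(SZ, Z)), add(Z, Z)), mul(add(Z, add(SZ, SZ)), add(add(SSSZ, Z), add(Z, Z)))))
  →8  S(add(S(add(add(SZ, Z), add(Z, Z))), mul(add(Z, add(SZ, SZ)), add(add(SSSZ, Z), add(Z, Z)))))
  →9  S(S(add(add(add(SZ, Z), add(Z, Z)), mul(add(Z, add(SZ, SZ)), add(add(SSSZ, Z), add(Z, Z))))))
  →10  S(S(add(add(S(add(Z, Z)), add(Z, Z)), mul(add(Z, add(SZ, SZ)), add(add(SSSZ, Z), add(Z, Z))))))
  →11  S(S(add(S(add(add(Z, Z), add(Z, Z))), mul(add(Z, add(SZ, SZ)), add(add(SSSZ, Z), add(Z, Z))))))
  →12  S(S(S(add(add(add(Z, Z), add(Z, Z)), mul(add(Z, add(SZ, SZ)), add(add(SSSZ, Z), add(Z, Z)))))))
  →13  S(S(S(add(add(Z, add(Z, Z)), mul(add(Z, add(SZ, SZ)), add(add(SSSZ, Z), add(Z, Z)))))))
  →14  S(S(S(add(add(Z, Z), mul(add(Z, add(SZ, SZ)), add(add(SSSZ, Z), add(Z, Z)))))))
  →15  S(S(S(add(Z, mul(add(Z, add(SZ, SZ)), add(add(SSSZ, Z), add(Z, Z)))))))
  →16  S(S(S(mul(add(Z, add(SZ, SZ)), add(add(SSSZ, Z), add(Z, Z))))))
  →17  S(S(S(mul(add(SZ, SZ), add(add(SSSZ, Z), add(Z, Z))))))
  →18  S(S(S(mul(S(add(Z, SZ)), add(add(SSSZ, Z), add(Z, Z))))))
  →19  S(S(S(add(add(add(SSSZ, Z), add(Z, Z)), mul(add(Z, SZ), add(add(SSSZ, Z), add(Z, Z)))))))
  →20  S(S(S(add(add(S(add(SSZ, Z)), add(Z, Z)), mul(add(Z, SZ), add(add(SSSZ, Z), add(Z, Z)))))))
  →21  S(S(S(add(S(add(add(SSZ, Z), add(Z, Z))), mul(add(Z, SZ), add(add(SSSZ, Z), add(Z, Z)))))))
  →22  S(S(S(S(add(add(add(SSZ, Z), add(Z, Z)), mul(add(Z, SZ), add(add(SSSZ, Z), add(Z, Z))))))))
  →23  S(S(S(S(add(add(S(add(SZ, Z)), add(Z, Z)), mul(add(Z, SZ), add(add(SSSZ, Z), add(Z, Z))))))))
  →24  S(S(S(S(add(S(add(add(SZ, Z), add(Z, Z))), mul(add(Z, SZ), add(add(SSSZ, Z), add(Z, Z))))))))
  →25  S(S(S(S(S(add(add(add(SZ, Z), add(Z, Z)), mul(add(Z, SZ), add(add(SSSZ, Z), add(Z, Z)))))))))
  →26  S(S(S(S(S(add(add(S(add(Z, Z)), add(Z, Z)), mul(add(Z, SZ), add(add(SSSZ, Z), add(Z, Z)))))))))
  →27  S(S(S(S(S(add(S(add(add(Z, Z), add(Z, Z))), mul(add(Z, SZ), add(add(SSSZ, Z), add(Z, Z)))))))))
  →28  S(S(S(S(S(S(add(add(add(Z, Z), add(Z, Z)), mul(add(Z, SZ), add(add(SSSZ, Z), add(Z, Z))))))))))
  →29  S(S(S(S(S(S(add(add(Z, add(Z, Z)), mul(add(Z, SZ), add(add(SSSZ, Z), add(Z, Z))))))))))
  →30  S(S(S(S(S(S(add(add(Z, Z), mul(add(Z, SZ), add(add(SSSZ, Z), add(Z, Z))))))))))
  →31  S(S(S(S(S(S(add(Z, mul(add(Z, SZ), add(add(SSSZ, Z), add(Z, Z))))))))))
  →32  S(S(S(S(S(S(mul(add(Z, SZ), add(add(SSSZ, Z), add(Z, Z)))))))))
  →33  S(S(S(S(S(S(mul(SZ, add(add(SSSZ, Z), add(Z, Z)))))))))
  →34  S(S(S(S(S(S(add(add(add(SSSZ, Z), add(Z, Z)), mul(Z, add(add(SSSZ, Z), add(Z, Z))))))))))
  →35  S(S(S(S(S(S(add(add(S(add(SSZ, Z)), add(Z, Z)), mul(Z, add(add(SSSZ, Z), add(Z, Z))))))))))
  →36  S(S(S(S(S(S(add(S(add(add(SSZ, Z), add(Z, Z))), mul(Z, add(add(SSSZ, Z), add(Z, Z))))))))))
  →37  S(S(S(S(S(S(S(add(add(add(SSZ, Z), add(Z, Z)), mul(Z, add(add(SSSZ, Z), add(Z, Z)))))))))))
  →38  S(S(S(S(S(S(S(add(add(S(add(SZ, Z)), add(Z, Z)), mul(Z, add(add(SSSZ, Z), add(Z, Z)))))))))))
  →39  S(S(S(S(S(S(S(add(S(add(add(SZ, Z), add(Z, Z))), mul(Z, add(add(SSSZ, Z), add(Z, Z)))))))))))
  →40  S(S(S(S(S(S(S(S(add(add(add(SZ, Z), add(Z, Z)), mul(Z, add(add(SSSZ, Z), add(Z, Z))))))))))))
  →41  S(S(S(S(S(S(S(S(add(add(S(add(Z, Z)), add(Z, Z)), mul(Z, add(add(SSSZ, Z), add(Z, Z))))))))))))
  →42  S(S(S(S(S(S(S(S(add(S(add(add(Z, Z), add(Z, Z))), mul(Z, add(add(SSSZ, Z), add(Z, Z))))))))))))
  →43  S(S(S(S(S(S(S(S(S(add(add(add(Z, Z), add(Z, Z)), mul(Z, add(add(SSSZ, Z), add(Z, Z)))))))))))))
  →44  S(S(S(S(S(S(S(S(S(add(add(Z, add(Z, Z)), mul(Z, add(add(SSSZ, Z), add(Z, Z)))))))))))))
  →45  S(S(S(S(S(S(S(S(S(add(add(Z, Z), mul(Z, add(add(SSSZ, Z), add(Z, Z)))))))))))))
  →46  S(S(S(S(S(S(S(S(S(add(Z, mul(Z, add(add(SSSZ, Z), add(Z, Z)))))))))))))
  →47  S(S(S(S(S(S(S(S(S(mul(Z, add(add(SSSZ, Z), add(Z, Z))))))))))))
  →48  S^9(Z)

Term B:
  start: mul(mul(add(SZ, Z), add(Z, SSSZ)), SSSZ)
  →1  mul(mul(S(add(Z, Z)), add(Z, SSSZ)), SSSZ)
  →2  mul(add(add(Z, SSSZ), mul(add(Z, Z), add(Z, SSSZ))), SSSZ)
  →3  mul(add(SSSZ, mul(add(Z, Z), add(Z, SSSZ))), SSSZ)
  →4  mul(S(add(SSZ, mul(add(Z, Z), add(Z, SSSZ)))), SSSZ)
  →5  add(SSSZ, mul(add(SSZ, mul(add(Z, Z), add(Z, SSSZ))), SSSZ))
  →6  S(add(SSZ, mul(add(SSZ, mul(add(Z, Z), add(Z, SSSZ))), SSSZ)))
  →7  S(S(add(SZ, mul(add(SSZ, mul(add(Z, Z), add(Z, SSSZ))), SSSZ))))
  →8  S(S(S(add(Z, mul(add(SSZ, mul(add(Z, Z), add(Z, SSSZ))), SSSZ)))))
  →9  S(S(S(mul(add(SSZ, mul(add(Z, Z), add(Z, SSSZ))), SSSZ))))
  →10  S(S(S(mul(S(add(SZ, mul(add(Z, Z), add(Z, SSSZ)))), SSSZ))))
  →11  S(S(S(add(SSSZ, mul(add(SZ, mul(add(Z, Z), add(Z, SSSZ))), SSSZ)))))
  →12  S(S(S(S(add(SSZ, mul(add(SZ, mul(add(Z, Z), add(Z, SSSZ))), SSSZ))))))
  →13  S(S(S(S(S(add(SZ, mul(add(SZ, mul(add(Z, Z), add(Z, SSSZ))), SSSZ)))))))
  →14  S(S(S(S(S(S(add(Z, mul(add(SZ, mul(add(Z, Z), add(Z, SSSZ))), SSSZ))))))))
  →15  S(S(S(S(S(S(mul(add(SZ, mul(add(Z, Z), add(Z, SSSZ))), SSSZ)))))))
  →16  S(S(S(S(S(S(mul(S(add(Z, mul(add(Z, Z), add(Z, SSSZ)))), SSSZ)))))))
  →17  S(S(S(S(S(S(add(SSSZ, mul(add(Z, mul(add(Z, Z), add(Z, SSSZ))), SSSZ))))))))
  →18  S(S(S(S(S(S(S(add(SSZ, mul(add(Z, mul(add(Z, Z), add(Z, SSSZ))), SSSZ)))))))))
  →19  S(S(S(S(S(S(S(S(add(SZ, mul(add(Z, mul(add(Z, Z), add(Z, SSSZ))), SSSZ))))))))))
  →20  S(S(S(S(S(S(S(S(S(add(Z, mul(add(Z, mul(add(Z, Z), add(Z, SSSZ))), SSSZ)))))))))))
  →21  S(S(S(S(S(S(S(S(S(mul(add(Z, mul(add(Z, Z), add(Z, SSSZ))), SSSZ))))))))))
  →22  S(S(S(S(S(S(S(S(S(mul(mul(add(Z, Z), add(Z, SSSZ)), SSSZ))))))))))
  →23  S(S(S(S(S(S(S(S(S(mul(mul(Z, add(Z, SSSZ)), SSSZ))))))))))
  →24  S(S(S(S(S(S(S(S(S(mul(Z, SSSZ))))))))))
  →25  S^9(Z)

Answer: SAME — A ⇓ S^9(Z), B ⇓ S^9(Z)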